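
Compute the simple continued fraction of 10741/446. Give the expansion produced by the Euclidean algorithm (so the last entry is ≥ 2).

10741 = 24*446 + 37
446 = 12*37 + 2
37 = 18*2 + 1
2 = 2*1 + 0  (stop)
So 10741/446 = [24; 12, 18, 2].

[24; 12, 18, 2]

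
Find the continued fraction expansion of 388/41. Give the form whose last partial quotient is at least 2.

[9; 2, 6, 3]

388 = 9×41 + 19
41 = 2×19 + 3
19 = 6×3 + 1
3 = 3×1 + 0  (stop)
So 388/41 = [9; 2, 6, 3].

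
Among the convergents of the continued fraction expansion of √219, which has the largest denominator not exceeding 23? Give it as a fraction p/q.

74/5

√219 = [14; 1, 3, 1, 28, …] (period length 4).
Convergents:
  p_0/q_0 = 14/1
  p_1/q_1 = 15/1
  p_2/q_2 = 59/4
  p_3/q_3 = 74/5
  p_4/q_4 = 2131/144
q_3 = 5 ≤ 23 < 144 = q_4, so the answer is 74/5.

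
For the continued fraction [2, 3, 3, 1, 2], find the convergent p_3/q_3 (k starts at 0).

Using pₖ = aₖpₖ₋₁ + pₖ₋₂, qₖ = aₖqₖ₋₁ + qₖ₋₂ (with p₋₁=1, p₋₂=0, q₋₁=0, q₋₂=1):
  k=0: a=2, p=2, q=1
  k=1: a=3, p=7, q=3
  k=2: a=3, p=23, q=10
  k=3: a=1, p=30, q=13

30/13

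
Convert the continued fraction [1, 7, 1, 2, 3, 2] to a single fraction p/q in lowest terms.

Fold from the inside: start with 2/1.
  3 + 1/2 = 7/2
  2 + 2/7 = 16/7
  1 + 7/16 = 23/16
  7 + 16/23 = 177/23
  1 + 23/177 = 200/177

200/177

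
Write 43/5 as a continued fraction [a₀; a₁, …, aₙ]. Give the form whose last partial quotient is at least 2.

[8; 1, 1, 2]

43 = 8·5 + 3
5 = 1·3 + 2
3 = 1·2 + 1
2 = 2·1 + 0  (stop)
So 43/5 = [8; 1, 1, 2].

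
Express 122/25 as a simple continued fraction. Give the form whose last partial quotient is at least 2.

122 = 4·25 + 22
25 = 1·22 + 3
22 = 7·3 + 1
3 = 3·1 + 0  (stop)
So 122/25 = [4; 1, 7, 3].

[4; 1, 7, 3]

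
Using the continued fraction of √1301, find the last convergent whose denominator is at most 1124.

√1301 = [36; 14, 2, 2, 2, 2, 14, 72, …] (period length 7).
Convergents:
  p_0/q_0 = 36/1
  p_1/q_1 = 505/14
  p_2/q_2 = 1046/29
  p_3/q_3 = 2597/72
  p_4/q_4 = 6240/173
  p_5/q_5 = 15077/418
  p_6/q_6 = 217318/6025
q_5 = 418 ≤ 1124 < 6025 = q_6, so the answer is 15077/418.

15077/418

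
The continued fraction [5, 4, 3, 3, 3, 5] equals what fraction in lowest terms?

Fold from the inside: start with 5/1.
  3 + 1/5 = 16/5
  3 + 5/16 = 53/16
  3 + 16/53 = 175/53
  4 + 53/175 = 753/175
  5 + 175/753 = 3940/753

3940/753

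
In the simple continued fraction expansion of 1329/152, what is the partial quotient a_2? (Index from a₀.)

2

1329 = 8·152 + 113   →  a_0 = 8
152 = 1·113 + 39   →  a_1 = 1
113 = 2·39 + 35   →  a_2 = 2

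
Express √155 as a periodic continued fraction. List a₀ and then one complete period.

a₀ = ⌊√155⌋ = 12.

[12; 2, 4, 2, 24]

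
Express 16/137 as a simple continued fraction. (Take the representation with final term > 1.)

[0; 8, 1, 1, 3, 2]

16 = 0×137 + 16
137 = 8×16 + 9
16 = 1×9 + 7
9 = 1×7 + 2
7 = 3×2 + 1
2 = 2×1 + 0  (stop)
So 16/137 = [0; 8, 1, 1, 3, 2].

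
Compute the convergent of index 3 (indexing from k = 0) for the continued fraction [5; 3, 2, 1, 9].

Using pₖ = aₖpₖ₋₁ + pₖ₋₂, qₖ = aₖqₖ₋₁ + qₖ₋₂ (with p₋₁=1, p₋₂=0, q₋₁=0, q₋₂=1):
  k=0: a=5, p=5, q=1
  k=1: a=3, p=16, q=3
  k=2: a=2, p=37, q=7
  k=3: a=1, p=53, q=10

53/10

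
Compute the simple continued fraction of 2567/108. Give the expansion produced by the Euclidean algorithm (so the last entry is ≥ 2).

2567 = 23·108 + 83
108 = 1·83 + 25
83 = 3·25 + 8
25 = 3·8 + 1
8 = 8·1 + 0  (stop)
So 2567/108 = [23; 1, 3, 3, 8].

[23; 1, 3, 3, 8]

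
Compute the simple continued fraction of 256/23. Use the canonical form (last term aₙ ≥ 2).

256 = 11·23 + 3
23 = 7·3 + 2
3 = 1·2 + 1
2 = 2·1 + 0  (stop)
So 256/23 = [11; 7, 1, 2].

[11; 7, 1, 2]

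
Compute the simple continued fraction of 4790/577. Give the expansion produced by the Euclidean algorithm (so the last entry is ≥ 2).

4790 = 8·577 + 174
577 = 3·174 + 55
174 = 3·55 + 9
55 = 6·9 + 1
9 = 9·1 + 0  (stop)
So 4790/577 = [8; 3, 3, 6, 9].

[8; 3, 3, 6, 9]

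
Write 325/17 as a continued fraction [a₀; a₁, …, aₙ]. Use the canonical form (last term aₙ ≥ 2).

[19; 8, 2]

325 = 19×17 + 2
17 = 8×2 + 1
2 = 2×1 + 0  (stop)
So 325/17 = [19; 8, 2].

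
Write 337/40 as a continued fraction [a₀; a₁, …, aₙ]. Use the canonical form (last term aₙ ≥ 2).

337 = 8×40 + 17
40 = 2×17 + 6
17 = 2×6 + 5
6 = 1×5 + 1
5 = 5×1 + 0  (stop)
So 337/40 = [8; 2, 2, 1, 5].

[8; 2, 2, 1, 5]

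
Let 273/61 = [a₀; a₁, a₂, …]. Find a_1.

2

273 = 4·61 + 29   →  a_0 = 4
61 = 2·29 + 3   →  a_1 = 2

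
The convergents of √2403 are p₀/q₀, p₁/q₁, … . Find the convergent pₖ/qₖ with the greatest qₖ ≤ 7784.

√2403 = [49; 49, 98, …] (period length 2).
Convergents:
  p_0/q_0 = 49/1
  p_1/q_1 = 2402/49
  p_2/q_2 = 235445/4803
  p_3/q_3 = 11539207/235396
q_2 = 4803 ≤ 7784 < 235396 = q_3, so the answer is 235445/4803.

235445/4803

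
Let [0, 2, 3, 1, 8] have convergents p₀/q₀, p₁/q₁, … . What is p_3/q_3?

4/9

Using pₖ = aₖpₖ₋₁ + pₖ₋₂, qₖ = aₖqₖ₋₁ + qₖ₋₂ (with p₋₁=1, p₋₂=0, q₋₁=0, q₋₂=1):
  k=0: a=0, p=0, q=1
  k=1: a=2, p=1, q=2
  k=2: a=3, p=3, q=7
  k=3: a=1, p=4, q=9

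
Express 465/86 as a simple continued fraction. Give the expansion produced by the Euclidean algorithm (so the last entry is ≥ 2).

465 = 5×86 + 35
86 = 2×35 + 16
35 = 2×16 + 3
16 = 5×3 + 1
3 = 3×1 + 0  (stop)
So 465/86 = [5; 2, 2, 5, 3].

[5; 2, 2, 5, 3]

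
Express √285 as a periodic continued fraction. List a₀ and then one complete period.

a₀ = ⌊√285⌋ = 16.
With m₀=0, d₀=1 and mₖ₊₁ = dₖaₖ − mₖ, dₖ₊₁ = (n − mₖ₊₁²)/dₖ, aₖ₊₁ = ⌊(a₀+mₖ₊₁)/dₖ₊₁⌋:
  k=1: m=16, d=29, a=1
  k=2: m=13, d=4, a=7
  k=3: m=15, d=15, a=2
  k=4: m=15, d=4, a=7
  k=5: m=13, d=29, a=1
  k=6: m=16, d=1, a=32
d=1 and a=2a₀=32 at k=6, so the next step gives (m, d) = (16, 29) again — its k=1 value — and the period has length 6.

[16; 1, 7, 2, 7, 1, 32]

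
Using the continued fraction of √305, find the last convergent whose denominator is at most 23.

√305 = [17; 2, 6, 2, 34, …] (period length 4).
Convergents:
  p_0/q_0 = 17/1
  p_1/q_1 = 35/2
  p_2/q_2 = 227/13
  p_3/q_3 = 489/28
q_2 = 13 ≤ 23 < 28 = q_3, so the answer is 227/13.

227/13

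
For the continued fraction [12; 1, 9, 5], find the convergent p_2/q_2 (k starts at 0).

129/10

Using pₖ = aₖpₖ₋₁ + pₖ₋₂, qₖ = aₖqₖ₋₁ + qₖ₋₂ (with p₋₁=1, p₋₂=0, q₋₁=0, q₋₂=1):
  k=0: a=12, p=12, q=1
  k=1: a=1, p=13, q=1
  k=2: a=9, p=129, q=10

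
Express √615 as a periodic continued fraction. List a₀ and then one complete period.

[24; 1, 3, 1, 48]

a₀ = ⌊√615⌋ = 24.
With m₀=0, d₀=1 and mₖ₊₁ = dₖaₖ − mₖ, dₖ₊₁ = (n − mₖ₊₁²)/dₖ, aₖ₊₁ = ⌊(a₀+mₖ₊₁)/dₖ₊₁⌋:
  k=1: m=24, d=39, a=1
  k=2: m=15, d=10, a=3
  k=3: m=15, d=39, a=1
  k=4: m=24, d=1, a=48
d=1 and a=2a₀=48 at k=4, so the next step gives (m, d) = (24, 39) again — its k=1 value — and the period has length 4.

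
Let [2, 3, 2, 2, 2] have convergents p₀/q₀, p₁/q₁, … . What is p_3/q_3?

39/17

Using pₖ = aₖpₖ₋₁ + pₖ₋₂, qₖ = aₖqₖ₋₁ + qₖ₋₂ (with p₋₁=1, p₋₂=0, q₋₁=0, q₋₂=1):
  k=0: a=2, p=2, q=1
  k=1: a=3, p=7, q=3
  k=2: a=2, p=16, q=7
  k=3: a=2, p=39, q=17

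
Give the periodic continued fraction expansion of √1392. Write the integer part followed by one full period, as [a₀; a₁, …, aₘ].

[37; 3, 4, 3, 74]

a₀ = ⌊√1392⌋ = 37.
With m₀=0, d₀=1 and mₖ₊₁ = dₖaₖ − mₖ, dₖ₊₁ = (n − mₖ₊₁²)/dₖ, aₖ₊₁ = ⌊(a₀+mₖ₊₁)/dₖ₊₁⌋:
  k=1: m=37, d=23, a=3
  k=2: m=32, d=16, a=4
  k=3: m=32, d=23, a=3
  k=4: m=37, d=1, a=74
d=1 and a=2a₀=74 at k=4, so the next step gives (m, d) = (37, 23) again — its k=1 value — and the period has length 4.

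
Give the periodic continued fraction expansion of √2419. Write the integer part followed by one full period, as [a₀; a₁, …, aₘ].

[49; 5, 2, 5, 98]

a₀ = ⌊√2419⌋ = 49.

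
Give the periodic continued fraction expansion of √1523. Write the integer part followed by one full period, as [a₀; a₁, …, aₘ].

[39; 39, 78]

a₀ = ⌊√1523⌋ = 39.
With m₀=0, d₀=1 and mₖ₊₁ = dₖaₖ − mₖ, dₖ₊₁ = (n − mₖ₊₁²)/dₖ, aₖ₊₁ = ⌊(a₀+mₖ₊₁)/dₖ₊₁⌋:
  k=1: m=39, d=2, a=39
  k=2: m=39, d=1, a=78
d=1 and a=2a₀=78 at k=2, so the next step gives (m, d) = (39, 2) again — its k=1 value — and the period has length 2.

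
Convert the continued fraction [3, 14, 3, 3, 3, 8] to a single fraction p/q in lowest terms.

12031/3919

Fold from the inside: start with 8/1.
  3 + 1/8 = 25/8
  3 + 8/25 = 83/25
  3 + 25/83 = 274/83
  14 + 83/274 = 3919/274
  3 + 274/3919 = 12031/3919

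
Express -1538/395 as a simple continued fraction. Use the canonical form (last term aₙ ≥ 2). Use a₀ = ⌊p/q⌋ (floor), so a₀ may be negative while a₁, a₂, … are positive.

[-4; 9, 2, 2, 8]

-1538 = -4·395 + 42
395 = 9·42 + 17
42 = 2·17 + 8
17 = 2·8 + 1
8 = 8·1 + 0  (stop)
So -1538/395 = [-4; 9, 2, 2, 8].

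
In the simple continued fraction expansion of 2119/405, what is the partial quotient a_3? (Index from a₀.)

2119 = 5·405 + 94   →  a_0 = 5
405 = 4·94 + 29   →  a_1 = 4
94 = 3·29 + 7   →  a_2 = 3
29 = 4·7 + 1   →  a_3 = 4

4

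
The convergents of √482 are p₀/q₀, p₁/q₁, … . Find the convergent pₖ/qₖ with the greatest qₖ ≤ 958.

20747/945

√482 = [21; 1, 20, 1, 42, …] (period length 4).
Convergents:
  p_0/q_0 = 21/1
  p_1/q_1 = 22/1
  p_2/q_2 = 461/21
  p_3/q_3 = 483/22
  p_4/q_4 = 20747/945
  p_5/q_5 = 21230/967
q_4 = 945 ≤ 958 < 967 = q_5, so the answer is 20747/945.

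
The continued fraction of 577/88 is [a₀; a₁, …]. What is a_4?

577 = 6·88 + 49   →  a_0 = 6
88 = 1·49 + 39   →  a_1 = 1
49 = 1·39 + 10   →  a_2 = 1
39 = 3·10 + 9   →  a_3 = 3
10 = 1·9 + 1   →  a_4 = 1

1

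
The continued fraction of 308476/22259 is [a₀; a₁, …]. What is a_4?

308476 = 13·22259 + 19109   →  a_0 = 13
22259 = 1·19109 + 3150   →  a_1 = 1
19109 = 6·3150 + 209   →  a_2 = 6
3150 = 15·209 + 15   →  a_3 = 15
209 = 13·15 + 14   →  a_4 = 13

13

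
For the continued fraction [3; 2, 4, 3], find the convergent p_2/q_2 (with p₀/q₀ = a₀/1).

Using pₖ = aₖpₖ₋₁ + pₖ₋₂, qₖ = aₖqₖ₋₁ + qₖ₋₂ (with p₋₁=1, p₋₂=0, q₋₁=0, q₋₂=1):
  k=0: a=3, p=3, q=1
  k=1: a=2, p=7, q=2
  k=2: a=4, p=31, q=9

31/9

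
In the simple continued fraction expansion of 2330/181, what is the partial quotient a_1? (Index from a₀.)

2330 = 12·181 + 158   →  a_0 = 12
181 = 1·158 + 23   →  a_1 = 1

1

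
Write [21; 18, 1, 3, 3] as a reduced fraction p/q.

5137/244

Fold from the inside: start with 3/1.
  3 + 1/3 = 10/3
  1 + 3/10 = 13/10
  18 + 10/13 = 244/13
  21 + 13/244 = 5137/244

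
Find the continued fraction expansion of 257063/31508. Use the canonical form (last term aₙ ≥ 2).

257063 = 8·31508 + 4999
31508 = 6·4999 + 1514
4999 = 3·1514 + 457
1514 = 3·457 + 143
457 = 3·143 + 28
143 = 5·28 + 3
28 = 9·3 + 1
3 = 3·1 + 0  (stop)
So 257063/31508 = [8; 6, 3, 3, 3, 5, 9, 3].

[8; 6, 3, 3, 3, 5, 9, 3]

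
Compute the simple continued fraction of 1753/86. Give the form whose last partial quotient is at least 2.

1753 = 20*86 + 33
86 = 2*33 + 20
33 = 1*20 + 13
20 = 1*13 + 7
13 = 1*7 + 6
7 = 1*6 + 1
6 = 6*1 + 0  (stop)
So 1753/86 = [20; 2, 1, 1, 1, 1, 6].

[20; 2, 1, 1, 1, 1, 6]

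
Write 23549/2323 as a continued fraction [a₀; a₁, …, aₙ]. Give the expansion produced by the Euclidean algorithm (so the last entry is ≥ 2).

23549 = 10×2323 + 319
2323 = 7×319 + 90
319 = 3×90 + 49
90 = 1×49 + 41
49 = 1×41 + 8
41 = 5×8 + 1
8 = 8×1 + 0  (stop)
So 23549/2323 = [10; 7, 3, 1, 1, 5, 8].

[10; 7, 3, 1, 1, 5, 8]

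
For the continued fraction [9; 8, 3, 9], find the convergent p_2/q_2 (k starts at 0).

228/25

Using pₖ = aₖpₖ₋₁ + pₖ₋₂, qₖ = aₖqₖ₋₁ + qₖ₋₂ (with p₋₁=1, p₋₂=0, q₋₁=0, q₋₂=1):
  k=0: a=9, p=9, q=1
  k=1: a=8, p=73, q=8
  k=2: a=3, p=228, q=25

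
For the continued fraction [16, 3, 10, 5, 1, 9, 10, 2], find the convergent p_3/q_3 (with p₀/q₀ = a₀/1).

Using pₖ = aₖpₖ₋₁ + pₖ₋₂, qₖ = aₖqₖ₋₁ + qₖ₋₂ (with p₋₁=1, p₋₂=0, q₋₁=0, q₋₂=1):
  k=0: a=16, p=16, q=1
  k=1: a=3, p=49, q=3
  k=2: a=10, p=506, q=31
  k=3: a=5, p=2579, q=158

2579/158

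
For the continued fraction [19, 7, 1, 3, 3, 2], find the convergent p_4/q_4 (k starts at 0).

Using pₖ = aₖpₖ₋₁ + pₖ₋₂, qₖ = aₖqₖ₋₁ + qₖ₋₂ (with p₋₁=1, p₋₂=0, q₋₁=0, q₋₂=1):
  k=0: a=19, p=19, q=1
  k=1: a=7, p=134, q=7
  k=2: a=1, p=153, q=8
  k=3: a=3, p=593, q=31
  k=4: a=3, p=1932, q=101

1932/101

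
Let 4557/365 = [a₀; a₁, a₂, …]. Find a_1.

4557 = 12·365 + 177   →  a_0 = 12
365 = 2·177 + 11   →  a_1 = 2

2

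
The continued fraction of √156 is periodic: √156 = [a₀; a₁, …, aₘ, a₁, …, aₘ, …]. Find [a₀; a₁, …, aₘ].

a₀ = ⌊√156⌋ = 12.
With m₀=0, d₀=1 and mₖ₊₁ = dₖaₖ − mₖ, dₖ₊₁ = (n − mₖ₊₁²)/dₖ, aₖ₊₁ = ⌊(a₀+mₖ₊₁)/dₖ₊₁⌋:
  k=1: m=12, d=12, a=2
  k=2: m=12, d=1, a=24
d=1 and a=2a₀=24 at k=2, so the next step gives (m, d) = (12, 12) again — its k=1 value — and the period has length 2.

[12; 2, 24]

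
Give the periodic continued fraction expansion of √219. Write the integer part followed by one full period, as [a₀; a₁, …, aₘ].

a₀ = ⌊√219⌋ = 14.
With m₀=0, d₀=1 and mₖ₊₁ = dₖaₖ − mₖ, dₖ₊₁ = (n − mₖ₊₁²)/dₖ, aₖ₊₁ = ⌊(a₀+mₖ₊₁)/dₖ₊₁⌋:
  k=1: m=14, d=23, a=1
  k=2: m=9, d=6, a=3
  k=3: m=9, d=23, a=1
  k=4: m=14, d=1, a=28
d=1 and a=2a₀=28 at k=4, so the next step gives (m, d) = (14, 23) again — its k=1 value — and the period has length 4.

[14; 1, 3, 1, 28]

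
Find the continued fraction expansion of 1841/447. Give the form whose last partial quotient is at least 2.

[4; 8, 2, 3, 3, 2]

1841 = 4·447 + 53
447 = 8·53 + 23
53 = 2·23 + 7
23 = 3·7 + 2
7 = 3·2 + 1
2 = 2·1 + 0  (stop)
So 1841/447 = [4; 8, 2, 3, 3, 2].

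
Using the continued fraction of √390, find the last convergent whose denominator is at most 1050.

12481/632

√390 = [19; 1, 2, 1, 38, …] (period length 4).
Convergents:
  p_0/q_0 = 19/1
  p_1/q_1 = 20/1
  p_2/q_2 = 59/3
  p_3/q_3 = 79/4
  p_4/q_4 = 3061/155
  p_5/q_5 = 3140/159
  p_6/q_6 = 9341/473
  p_7/q_7 = 12481/632
  p_8/q_8 = 483619/24489
q_7 = 632 ≤ 1050 < 24489 = q_8, so the answer is 12481/632.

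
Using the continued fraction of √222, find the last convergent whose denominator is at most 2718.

39946/2681

√222 = [14; 1, 8, 1, 28, …] (period length 4).
Convergents:
  p_0/q_0 = 14/1
  p_1/q_1 = 15/1
  p_2/q_2 = 134/9
  p_3/q_3 = 149/10
  p_4/q_4 = 4306/289
  p_5/q_5 = 4455/299
  p_6/q_6 = 39946/2681
  p_7/q_7 = 44401/2980
q_6 = 2681 ≤ 2718 < 2980 = q_7, so the answer is 39946/2681.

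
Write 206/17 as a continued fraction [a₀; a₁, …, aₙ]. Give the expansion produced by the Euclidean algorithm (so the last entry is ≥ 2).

[12; 8, 2]

206 = 12×17 + 2
17 = 8×2 + 1
2 = 2×1 + 0  (stop)
So 206/17 = [12; 8, 2].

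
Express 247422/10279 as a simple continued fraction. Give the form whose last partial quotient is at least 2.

247422 = 24·10279 + 726
10279 = 14·726 + 115
726 = 6·115 + 36
115 = 3·36 + 7
36 = 5·7 + 1
7 = 7·1 + 0  (stop)
So 247422/10279 = [24; 14, 6, 3, 5, 7].

[24; 14, 6, 3, 5, 7]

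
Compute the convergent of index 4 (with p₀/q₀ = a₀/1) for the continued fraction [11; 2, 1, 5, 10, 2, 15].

1964/173

Using pₖ = aₖpₖ₋₁ + pₖ₋₂, qₖ = aₖqₖ₋₁ + qₖ₋₂ (with p₋₁=1, p₋₂=0, q₋₁=0, q₋₂=1):
  k=0: a=11, p=11, q=1
  k=1: a=2, p=23, q=2
  k=2: a=1, p=34, q=3
  k=3: a=5, p=193, q=17
  k=4: a=10, p=1964, q=173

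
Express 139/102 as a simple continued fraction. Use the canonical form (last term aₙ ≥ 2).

139 = 1×102 + 37
102 = 2×37 + 28
37 = 1×28 + 9
28 = 3×9 + 1
9 = 9×1 + 0  (stop)
So 139/102 = [1; 2, 1, 3, 9].

[1; 2, 1, 3, 9]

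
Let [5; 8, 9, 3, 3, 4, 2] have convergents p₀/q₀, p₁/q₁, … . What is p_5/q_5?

16615/3243

Using pₖ = aₖpₖ₋₁ + pₖ₋₂, qₖ = aₖqₖ₋₁ + qₖ₋₂ (with p₋₁=1, p₋₂=0, q₋₁=0, q₋₂=1):
  k=0: a=5, p=5, q=1
  k=1: a=8, p=41, q=8
  k=2: a=9, p=374, q=73
  k=3: a=3, p=1163, q=227
  k=4: a=3, p=3863, q=754
  k=5: a=4, p=16615, q=3243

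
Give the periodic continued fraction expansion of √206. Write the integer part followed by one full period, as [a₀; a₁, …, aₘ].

a₀ = ⌊√206⌋ = 14.
With m₀=0, d₀=1 and mₖ₊₁ = dₖaₖ − mₖ, dₖ₊₁ = (n − mₖ₊₁²)/dₖ, aₖ₊₁ = ⌊(a₀+mₖ₊₁)/dₖ₊₁⌋:
  k=1: m=14, d=10, a=2
  k=2: m=6, d=17, a=1
  k=3: m=11, d=5, a=5
  k=4: m=14, d=2, a=14
  k=5: m=14, d=5, a=5
  k=6: m=11, d=17, a=1
  k=7: m=6, d=10, a=2
  k=8: m=14, d=1, a=28
d=1 and a=2a₀=28 at k=8, so the next step gives (m, d) = (14, 10) again — its k=1 value — and the period has length 8.

[14; 2, 1, 5, 14, 5, 1, 2, 28]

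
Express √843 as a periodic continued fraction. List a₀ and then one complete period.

[29; 29, 58]

a₀ = ⌊√843⌋ = 29.
With m₀=0, d₀=1 and mₖ₊₁ = dₖaₖ − mₖ, dₖ₊₁ = (n − mₖ₊₁²)/dₖ, aₖ₊₁ = ⌊(a₀+mₖ₊₁)/dₖ₊₁⌋:
  k=1: m=29, d=2, a=29
  k=2: m=29, d=1, a=58
d=1 and a=2a₀=58 at k=2, so the next step gives (m, d) = (29, 2) again — its k=1 value — and the period has length 2.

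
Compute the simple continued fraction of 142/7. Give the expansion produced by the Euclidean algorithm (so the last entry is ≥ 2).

[20; 3, 2]

142 = 20*7 + 2
7 = 3*2 + 1
2 = 2*1 + 0  (stop)
So 142/7 = [20; 3, 2].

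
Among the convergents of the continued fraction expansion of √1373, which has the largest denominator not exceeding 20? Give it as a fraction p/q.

√1373 = [37; 18, 1, 1, 18, 74, …] (period length 5).
Convergents:
  p_0/q_0 = 37/1
  p_1/q_1 = 667/18
  p_2/q_2 = 704/19
  p_3/q_3 = 1371/37
q_2 = 19 ≤ 20 < 37 = q_3, so the answer is 704/19.

704/19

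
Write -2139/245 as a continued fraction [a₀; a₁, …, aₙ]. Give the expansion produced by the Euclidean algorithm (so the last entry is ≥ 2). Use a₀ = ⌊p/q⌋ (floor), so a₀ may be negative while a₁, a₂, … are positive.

[-9; 3, 1, 2, 2, 9]

-2139 = -9·245 + 66
245 = 3·66 + 47
66 = 1·47 + 19
47 = 2·19 + 9
19 = 2·9 + 1
9 = 9·1 + 0  (stop)
So -2139/245 = [-9; 3, 1, 2, 2, 9].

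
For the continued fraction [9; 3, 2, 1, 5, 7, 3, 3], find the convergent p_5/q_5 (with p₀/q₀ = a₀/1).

3803/409

Using pₖ = aₖpₖ₋₁ + pₖ₋₂, qₖ = aₖqₖ₋₁ + qₖ₋₂ (with p₋₁=1, p₋₂=0, q₋₁=0, q₋₂=1):
  k=0: a=9, p=9, q=1
  k=1: a=3, p=28, q=3
  k=2: a=2, p=65, q=7
  k=3: a=1, p=93, q=10
  k=4: a=5, p=530, q=57
  k=5: a=7, p=3803, q=409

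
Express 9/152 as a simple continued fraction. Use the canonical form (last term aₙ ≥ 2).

9 = 0·152 + 9
152 = 16·9 + 8
9 = 1·8 + 1
8 = 8·1 + 0  (stop)
So 9/152 = [0; 16, 1, 8].

[0; 16, 1, 8]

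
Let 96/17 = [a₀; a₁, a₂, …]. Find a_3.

1

96 = 5·17 + 11   →  a_0 = 5
17 = 1·11 + 6   →  a_1 = 1
11 = 1·6 + 5   →  a_2 = 1
6 = 1·5 + 1   →  a_3 = 1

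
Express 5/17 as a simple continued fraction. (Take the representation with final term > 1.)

[0; 3, 2, 2]

5 = 0·17 + 5
17 = 3·5 + 2
5 = 2·2 + 1
2 = 2·1 + 0  (stop)
So 5/17 = [0; 3, 2, 2].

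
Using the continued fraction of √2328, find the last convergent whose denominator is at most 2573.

√2328 = [48; 4, 96, …] (period length 2).
Convergents:
  p_0/q_0 = 48/1
  p_1/q_1 = 193/4
  p_2/q_2 = 18576/385
  p_3/q_3 = 74497/1544
  p_4/q_4 = 7170288/148609
q_3 = 1544 ≤ 2573 < 148609 = q_4, so the answer is 74497/1544.

74497/1544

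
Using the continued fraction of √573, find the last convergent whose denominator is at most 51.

√573 = [23; 1, 14, 1, 46, …] (period length 4).
Convergents:
  p_0/q_0 = 23/1
  p_1/q_1 = 24/1
  p_2/q_2 = 359/15
  p_3/q_3 = 383/16
  p_4/q_4 = 17977/751
q_3 = 16 ≤ 51 < 751 = q_4, so the answer is 383/16.

383/16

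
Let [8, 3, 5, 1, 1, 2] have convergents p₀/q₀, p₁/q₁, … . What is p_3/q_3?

158/19

Using pₖ = aₖpₖ₋₁ + pₖ₋₂, qₖ = aₖqₖ₋₁ + qₖ₋₂ (with p₋₁=1, p₋₂=0, q₋₁=0, q₋₂=1):
  k=0: a=8, p=8, q=1
  k=1: a=3, p=25, q=3
  k=2: a=5, p=133, q=16
  k=3: a=1, p=158, q=19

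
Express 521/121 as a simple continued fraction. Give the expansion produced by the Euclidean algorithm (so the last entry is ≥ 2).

521 = 4*121 + 37
121 = 3*37 + 10
37 = 3*10 + 7
10 = 1*7 + 3
7 = 2*3 + 1
3 = 3*1 + 0  (stop)
So 521/121 = [4; 3, 3, 1, 2, 3].

[4; 3, 3, 1, 2, 3]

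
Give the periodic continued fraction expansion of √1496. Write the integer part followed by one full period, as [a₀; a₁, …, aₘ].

a₀ = ⌊√1496⌋ = 38.
With m₀=0, d₀=1 and mₖ₊₁ = dₖaₖ − mₖ, dₖ₊₁ = (n − mₖ₊₁²)/dₖ, aₖ₊₁ = ⌊(a₀+mₖ₊₁)/dₖ₊₁⌋:
  k=1: m=38, d=52, a=1
  k=2: m=14, d=25, a=2
  k=3: m=36, d=8, a=9
  k=4: m=36, d=25, a=2
  k=5: m=14, d=52, a=1
  k=6: m=38, d=1, a=76
d=1 and a=2a₀=76 at k=6, so the next step gives (m, d) = (38, 52) again — its k=1 value — and the period has length 6.

[38; 1, 2, 9, 2, 1, 76]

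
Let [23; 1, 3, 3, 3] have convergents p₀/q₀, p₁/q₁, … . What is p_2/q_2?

Using pₖ = aₖpₖ₋₁ + pₖ₋₂, qₖ = aₖqₖ₋₁ + qₖ₋₂ (with p₋₁=1, p₋₂=0, q₋₁=0, q₋₂=1):
  k=0: a=23, p=23, q=1
  k=1: a=1, p=24, q=1
  k=2: a=3, p=95, q=4

95/4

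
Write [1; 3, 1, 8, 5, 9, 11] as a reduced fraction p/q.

Using pₖ = aₖpₖ₋₁ + pₖ₋₂ and qₖ = aₖqₖ₋₁ + qₖ₋₂:
  k=0: a=1, p=1, q=1
  k=1: a=3, p=4, q=3
  k=2: a=1, p=5, q=4
  k=3: a=8, p=44, q=35
  k=4: a=5, p=225, q=179
  k=5: a=9, p=2069, q=1646
  k=6: a=11, p=22984, q=18285

22984/18285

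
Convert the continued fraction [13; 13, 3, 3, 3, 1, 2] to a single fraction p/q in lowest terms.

20698/1583

Fold from the inside: start with 2/1.
  1 + 1/2 = 3/2
  3 + 2/3 = 11/3
  3 + 3/11 = 36/11
  3 + 11/36 = 119/36
  13 + 36/119 = 1583/119
  13 + 119/1583 = 20698/1583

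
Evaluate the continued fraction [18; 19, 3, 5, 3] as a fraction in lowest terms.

Fold from the inside: start with 3/1.
  5 + 1/3 = 16/3
  3 + 3/16 = 51/16
  19 + 16/51 = 985/51
  18 + 51/985 = 17781/985

17781/985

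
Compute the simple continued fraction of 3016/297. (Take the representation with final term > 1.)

3016 = 10*297 + 46
297 = 6*46 + 21
46 = 2*21 + 4
21 = 5*4 + 1
4 = 4*1 + 0  (stop)
So 3016/297 = [10; 6, 2, 5, 4].

[10; 6, 2, 5, 4]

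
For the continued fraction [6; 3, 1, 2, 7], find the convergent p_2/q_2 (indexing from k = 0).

25/4

Using pₖ = aₖpₖ₋₁ + pₖ₋₂, qₖ = aₖqₖ₋₁ + qₖ₋₂ (with p₋₁=1, p₋₂=0, q₋₁=0, q₋₂=1):
  k=0: a=6, p=6, q=1
  k=1: a=3, p=19, q=3
  k=2: a=1, p=25, q=4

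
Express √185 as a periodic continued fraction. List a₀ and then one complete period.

a₀ = ⌊√185⌋ = 13.
With m₀=0, d₀=1 and mₖ₊₁ = dₖaₖ − mₖ, dₖ₊₁ = (n − mₖ₊₁²)/dₖ, aₖ₊₁ = ⌊(a₀+mₖ₊₁)/dₖ₊₁⌋:
  k=1: m=13, d=16, a=1
  k=2: m=3, d=11, a=1
  k=3: m=8, d=11, a=1
  k=4: m=3, d=16, a=1
  k=5: m=13, d=1, a=26
d=1 and a=2a₀=26 at k=5, so the next step gives (m, d) = (13, 16) again — its k=1 value — and the period has length 5.

[13; 1, 1, 1, 1, 26]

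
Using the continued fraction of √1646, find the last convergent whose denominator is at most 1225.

46048/1135

√1646 = [40; 1, 1, 3, 40, 3, 1, 1, 80, …] (period length 8).
Convergents:
  p_0/q_0 = 40/1
  p_1/q_1 = 41/1
  p_2/q_2 = 81/2
  p_3/q_3 = 284/7
  p_4/q_4 = 11441/282
  p_5/q_5 = 34607/853
  p_6/q_6 = 46048/1135
  p_7/q_7 = 80655/1988
q_6 = 1135 ≤ 1225 < 1988 = q_7, so the answer is 46048/1135.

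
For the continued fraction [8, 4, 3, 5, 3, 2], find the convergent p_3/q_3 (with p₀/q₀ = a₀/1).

Using pₖ = aₖpₖ₋₁ + pₖ₋₂, qₖ = aₖqₖ₋₁ + qₖ₋₂ (with p₋₁=1, p₋₂=0, q₋₁=0, q₋₂=1):
  k=0: a=8, p=8, q=1
  k=1: a=4, p=33, q=4
  k=2: a=3, p=107, q=13
  k=3: a=5, p=568, q=69

568/69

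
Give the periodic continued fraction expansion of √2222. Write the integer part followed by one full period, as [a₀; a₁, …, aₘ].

[47; 7, 4, 7, 94]

a₀ = ⌊√2222⌋ = 47.
With m₀=0, d₀=1 and mₖ₊₁ = dₖaₖ − mₖ, dₖ₊₁ = (n − mₖ₊₁²)/dₖ, aₖ₊₁ = ⌊(a₀+mₖ₊₁)/dₖ₊₁⌋:
  k=1: m=47, d=13, a=7
  k=2: m=44, d=22, a=4
  k=3: m=44, d=13, a=7
  k=4: m=47, d=1, a=94
d=1 and a=2a₀=94 at k=4, so the next step gives (m, d) = (47, 13) again — its k=1 value — and the period has length 4.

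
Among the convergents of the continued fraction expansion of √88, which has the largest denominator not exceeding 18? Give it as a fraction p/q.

75/8

√88 = [9; 2, 1, 1, 1, 2, 18, …] (period length 6).
Convergents:
  p_0/q_0 = 9/1
  p_1/q_1 = 19/2
  p_2/q_2 = 28/3
  p_3/q_3 = 47/5
  p_4/q_4 = 75/8
  p_5/q_5 = 197/21
q_4 = 8 ≤ 18 < 21 = q_5, so the answer is 75/8.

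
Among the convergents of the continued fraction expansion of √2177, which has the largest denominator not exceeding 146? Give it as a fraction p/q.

5599/120

√2177 = [46; 1, 1, 1, 12, 1, 1, 1, 92, …] (period length 8).
Convergents:
  p_0/q_0 = 46/1
  p_1/q_1 = 47/1
  p_2/q_2 = 93/2
  p_3/q_3 = 140/3
  p_4/q_4 = 1773/38
  p_5/q_5 = 1913/41
  p_6/q_6 = 3686/79
  p_7/q_7 = 5599/120
  p_8/q_8 = 518794/11119
q_7 = 120 ≤ 146 < 11119 = q_8, so the answer is 5599/120.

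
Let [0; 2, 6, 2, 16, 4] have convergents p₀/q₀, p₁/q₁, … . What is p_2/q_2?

Using pₖ = aₖpₖ₋₁ + pₖ₋₂, qₖ = aₖqₖ₋₁ + qₖ₋₂ (with p₋₁=1, p₋₂=0, q₋₁=0, q₋₂=1):
  k=0: a=0, p=0, q=1
  k=1: a=2, p=1, q=2
  k=2: a=6, p=6, q=13

6/13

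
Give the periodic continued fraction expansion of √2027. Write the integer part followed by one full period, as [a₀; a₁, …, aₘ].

a₀ = ⌊√2027⌋ = 45.
With m₀=0, d₀=1 and mₖ₊₁ = dₖaₖ − mₖ, dₖ₊₁ = (n − mₖ₊₁²)/dₖ, aₖ₊₁ = ⌊(a₀+mₖ₊₁)/dₖ₊₁⌋:
  k=1: m=45, d=2, a=45
  k=2: m=45, d=1, a=90
d=1 and a=2a₀=90 at k=2, so the next step gives (m, d) = (45, 2) again — its k=1 value — and the period has length 2.

[45; 45, 90]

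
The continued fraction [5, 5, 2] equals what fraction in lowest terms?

57/11

Using pₖ = aₖpₖ₋₁ + pₖ₋₂ and qₖ = aₖqₖ₋₁ + qₖ₋₂:
  k=0: a=5, p=5, q=1
  k=1: a=5, p=26, q=5
  k=2: a=2, p=57, q=11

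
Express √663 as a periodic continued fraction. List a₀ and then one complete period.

a₀ = ⌊√663⌋ = 25.
With m₀=0, d₀=1 and mₖ₊₁ = dₖaₖ − mₖ, dₖ₊₁ = (n − mₖ₊₁²)/dₖ, aₖ₊₁ = ⌊(a₀+mₖ₊₁)/dₖ₊₁⌋:
  k=1: m=25, d=38, a=1
  k=2: m=13, d=13, a=2
  k=3: m=13, d=38, a=1
  k=4: m=25, d=1, a=50
d=1 and a=2a₀=50 at k=4, so the next step gives (m, d) = (25, 38) again — its k=1 value — and the period has length 4.

[25; 1, 2, 1, 50]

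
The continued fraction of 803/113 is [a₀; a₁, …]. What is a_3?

2

803 = 7·113 + 12   →  a_0 = 7
113 = 9·12 + 5   →  a_1 = 9
12 = 2·5 + 2   →  a_2 = 2
5 = 2·2 + 1   →  a_3 = 2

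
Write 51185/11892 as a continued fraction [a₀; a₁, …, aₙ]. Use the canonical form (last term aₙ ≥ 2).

[4; 3, 3, 2, 9, 3, 8, 2]

51185 = 4·11892 + 3617
11892 = 3·3617 + 1041
3617 = 3·1041 + 494
1041 = 2·494 + 53
494 = 9·53 + 17
53 = 3·17 + 2
17 = 8·2 + 1
2 = 2·1 + 0  (stop)
So 51185/11892 = [4; 3, 3, 2, 9, 3, 8, 2].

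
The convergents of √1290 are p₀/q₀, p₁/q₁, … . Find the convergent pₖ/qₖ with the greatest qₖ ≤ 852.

√1290 = [35; 1, 10, 1, 70, …] (period length 4).
Convergents:
  p_0/q_0 = 35/1
  p_1/q_1 = 36/1
  p_2/q_2 = 395/11
  p_3/q_3 = 431/12
  p_4/q_4 = 30565/851
  p_5/q_5 = 30996/863
q_4 = 851 ≤ 852 < 863 = q_5, so the answer is 30565/851.

30565/851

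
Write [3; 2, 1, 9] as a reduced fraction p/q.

Fold from the inside: start with 9/1.
  1 + 1/9 = 10/9
  2 + 9/10 = 29/10
  3 + 10/29 = 97/29

97/29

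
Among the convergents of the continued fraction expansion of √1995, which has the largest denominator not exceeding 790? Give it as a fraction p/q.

√1995 = [44; 1, 1, 1, 88, …] (period length 4).
Convergents:
  p_0/q_0 = 44/1
  p_1/q_1 = 45/1
  p_2/q_2 = 89/2
  p_3/q_3 = 134/3
  p_4/q_4 = 11881/266
  p_5/q_5 = 12015/269
  p_6/q_6 = 23896/535
  p_7/q_7 = 35911/804
q_6 = 535 ≤ 790 < 804 = q_7, so the answer is 23896/535.

23896/535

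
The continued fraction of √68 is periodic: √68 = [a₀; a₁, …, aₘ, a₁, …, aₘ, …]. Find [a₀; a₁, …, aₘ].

a₀ = ⌊√68⌋ = 8.
With m₀=0, d₀=1 and mₖ₊₁ = dₖaₖ − mₖ, dₖ₊₁ = (n − mₖ₊₁²)/dₖ, aₖ₊₁ = ⌊(a₀+mₖ₊₁)/dₖ₊₁⌋:
  k=1: m=8, d=4, a=4
  k=2: m=8, d=1, a=16
d=1 and a=2a₀=16 at k=2, so the next step gives (m, d) = (8, 4) again — its k=1 value — and the period has length 2.

[8; 4, 16]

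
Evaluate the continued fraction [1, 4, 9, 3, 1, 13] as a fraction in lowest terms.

Using pₖ = aₖpₖ₋₁ + pₖ₋₂ and qₖ = aₖqₖ₋₁ + qₖ₋₂:
  k=0: a=1, p=1, q=1
  k=1: a=4, p=5, q=4
  k=2: a=9, p=46, q=37
  k=3: a=3, p=143, q=115
  k=4: a=1, p=189, q=152
  k=5: a=13, p=2600, q=2091

2600/2091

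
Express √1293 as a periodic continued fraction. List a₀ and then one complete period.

[35; 1, 22, 1, 70]

a₀ = ⌊√1293⌋ = 35.
With m₀=0, d₀=1 and mₖ₊₁ = dₖaₖ − mₖ, dₖ₊₁ = (n − mₖ₊₁²)/dₖ, aₖ₊₁ = ⌊(a₀+mₖ₊₁)/dₖ₊₁⌋:
  k=1: m=35, d=68, a=1
  k=2: m=33, d=3, a=22
  k=3: m=33, d=68, a=1
  k=4: m=35, d=1, a=70
d=1 and a=2a₀=70 at k=4, so the next step gives (m, d) = (35, 68) again — its k=1 value — and the period has length 4.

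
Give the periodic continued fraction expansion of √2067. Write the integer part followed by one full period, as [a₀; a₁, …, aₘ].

[45; 2, 6, 2, 90]

a₀ = ⌊√2067⌋ = 45.
With m₀=0, d₀=1 and mₖ₊₁ = dₖaₖ − mₖ, dₖ₊₁ = (n − mₖ₊₁²)/dₖ, aₖ₊₁ = ⌊(a₀+mₖ₊₁)/dₖ₊₁⌋:
  k=1: m=45, d=42, a=2
  k=2: m=39, d=13, a=6
  k=3: m=39, d=42, a=2
  k=4: m=45, d=1, a=90
d=1 and a=2a₀=90 at k=4, so the next step gives (m, d) = (45, 42) again — its k=1 value — and the period has length 4.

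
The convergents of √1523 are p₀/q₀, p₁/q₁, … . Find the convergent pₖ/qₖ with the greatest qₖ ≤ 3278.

118755/3043

√1523 = [39; 39, 78, …] (period length 2).
Convergents:
  p_0/q_0 = 39/1
  p_1/q_1 = 1522/39
  p_2/q_2 = 118755/3043
  p_3/q_3 = 4632967/118716
q_2 = 3043 ≤ 3278 < 118716 = q_3, so the answer is 118755/3043.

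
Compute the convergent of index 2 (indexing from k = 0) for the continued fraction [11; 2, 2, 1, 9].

Using pₖ = aₖpₖ₋₁ + pₖ₋₂, qₖ = aₖqₖ₋₁ + qₖ₋₂ (with p₋₁=1, p₋₂=0, q₋₁=0, q₋₂=1):
  k=0: a=11, p=11, q=1
  k=1: a=2, p=23, q=2
  k=2: a=2, p=57, q=5

57/5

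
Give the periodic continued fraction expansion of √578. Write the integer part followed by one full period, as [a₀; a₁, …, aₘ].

[24; 24, 48]

a₀ = ⌊√578⌋ = 24.
With m₀=0, d₀=1 and mₖ₊₁ = dₖaₖ − mₖ, dₖ₊₁ = (n − mₖ₊₁²)/dₖ, aₖ₊₁ = ⌊(a₀+mₖ₊₁)/dₖ₊₁⌋:
  k=1: m=24, d=2, a=24
  k=2: m=24, d=1, a=48
d=1 and a=2a₀=48 at k=2, so the next step gives (m, d) = (24, 2) again — its k=1 value — and the period has length 2.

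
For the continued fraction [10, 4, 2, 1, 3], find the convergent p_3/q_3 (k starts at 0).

Using pₖ = aₖpₖ₋₁ + pₖ₋₂, qₖ = aₖqₖ₋₁ + qₖ₋₂ (with p₋₁=1, p₋₂=0, q₋₁=0, q₋₂=1):
  k=0: a=10, p=10, q=1
  k=1: a=4, p=41, q=4
  k=2: a=2, p=92, q=9
  k=3: a=1, p=133, q=13

133/13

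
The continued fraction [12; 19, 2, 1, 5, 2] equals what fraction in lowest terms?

Fold from the inside: start with 2/1.
  5 + 1/2 = 11/2
  1 + 2/11 = 13/11
  2 + 11/13 = 37/13
  19 + 13/37 = 716/37
  12 + 37/716 = 8629/716

8629/716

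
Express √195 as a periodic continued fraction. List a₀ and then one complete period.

a₀ = ⌊√195⌋ = 13.
With m₀=0, d₀=1 and mₖ₊₁ = dₖaₖ − mₖ, dₖ₊₁ = (n − mₖ₊₁²)/dₖ, aₖ₊₁ = ⌊(a₀+mₖ₊₁)/dₖ₊₁⌋:
  k=1: m=13, d=26, a=1
  k=2: m=13, d=1, a=26
d=1 and a=2a₀=26 at k=2, so the next step gives (m, d) = (13, 26) again — its k=1 value — and the period has length 2.

[13; 1, 26]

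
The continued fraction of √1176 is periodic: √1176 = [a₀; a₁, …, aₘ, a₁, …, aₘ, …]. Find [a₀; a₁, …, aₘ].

a₀ = ⌊√1176⌋ = 34.
With m₀=0, d₀=1 and mₖ₊₁ = dₖaₖ − mₖ, dₖ₊₁ = (n − mₖ₊₁²)/dₖ, aₖ₊₁ = ⌊(a₀+mₖ₊₁)/dₖ₊₁⌋:
  k=1: m=34, d=20, a=3
  k=2: m=26, d=25, a=2
  k=3: m=24, d=24, a=2
  k=4: m=24, d=25, a=2
  k=5: m=26, d=20, a=3
  k=6: m=34, d=1, a=68
d=1 and a=2a₀=68 at k=6, so the next step gives (m, d) = (34, 20) again — its k=1 value — and the period has length 6.

[34; 3, 2, 2, 2, 3, 68]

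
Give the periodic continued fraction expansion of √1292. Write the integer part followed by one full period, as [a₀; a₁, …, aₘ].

a₀ = ⌊√1292⌋ = 35.
With m₀=0, d₀=1 and mₖ₊₁ = dₖaₖ − mₖ, dₖ₊₁ = (n − mₖ₊₁²)/dₖ, aₖ₊₁ = ⌊(a₀+mₖ₊₁)/dₖ₊₁⌋:
  k=1: m=35, d=67, a=1
  k=2: m=32, d=4, a=16
  k=3: m=32, d=67, a=1
  k=4: m=35, d=1, a=70
d=1 and a=2a₀=70 at k=4, so the next step gives (m, d) = (35, 67) again — its k=1 value — and the period has length 4.

[35; 1, 16, 1, 70]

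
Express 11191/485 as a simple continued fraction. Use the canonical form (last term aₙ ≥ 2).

11191 = 23*485 + 36
485 = 13*36 + 17
36 = 2*17 + 2
17 = 8*2 + 1
2 = 2*1 + 0  (stop)
So 11191/485 = [23; 13, 2, 8, 2].

[23; 13, 2, 8, 2]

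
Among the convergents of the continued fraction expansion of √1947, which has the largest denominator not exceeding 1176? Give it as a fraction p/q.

31108/705

√1947 = [44; 8, 88, …] (period length 2).
Convergents:
  p_0/q_0 = 44/1
  p_1/q_1 = 353/8
  p_2/q_2 = 31108/705
  p_3/q_3 = 249217/5648
q_2 = 705 ≤ 1176 < 5648 = q_3, so the answer is 31108/705.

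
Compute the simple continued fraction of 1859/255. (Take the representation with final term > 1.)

1859 = 7·255 + 74
255 = 3·74 + 33
74 = 2·33 + 8
33 = 4·8 + 1
8 = 8·1 + 0  (stop)
So 1859/255 = [7; 3, 2, 4, 8].

[7; 3, 2, 4, 8]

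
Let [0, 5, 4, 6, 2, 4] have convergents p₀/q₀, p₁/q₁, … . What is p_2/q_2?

4/21

Using pₖ = aₖpₖ₋₁ + pₖ₋₂, qₖ = aₖqₖ₋₁ + qₖ₋₂ (with p₋₁=1, p₋₂=0, q₋₁=0, q₋₂=1):
  k=0: a=0, p=0, q=1
  k=1: a=5, p=1, q=5
  k=2: a=4, p=4, q=21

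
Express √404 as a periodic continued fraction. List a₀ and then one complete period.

[20; 10, 40]

a₀ = ⌊√404⌋ = 20.
With m₀=0, d₀=1 and mₖ₊₁ = dₖaₖ − mₖ, dₖ₊₁ = (n − mₖ₊₁²)/dₖ, aₖ₊₁ = ⌊(a₀+mₖ₊₁)/dₖ₊₁⌋:
  k=1: m=20, d=4, a=10
  k=2: m=20, d=1, a=40
d=1 and a=2a₀=40 at k=2, so the next step gives (m, d) = (20, 4) again — its k=1 value — and the period has length 2.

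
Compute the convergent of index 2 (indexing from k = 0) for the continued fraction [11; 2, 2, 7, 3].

Using pₖ = aₖpₖ₋₁ + pₖ₋₂, qₖ = aₖqₖ₋₁ + qₖ₋₂ (with p₋₁=1, p₋₂=0, q₋₁=0, q₋₂=1):
  k=0: a=11, p=11, q=1
  k=1: a=2, p=23, q=2
  k=2: a=2, p=57, q=5

57/5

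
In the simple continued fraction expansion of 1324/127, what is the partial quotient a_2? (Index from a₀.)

1324 = 10·127 + 54   →  a_0 = 10
127 = 2·54 + 19   →  a_1 = 2
54 = 2·19 + 16   →  a_2 = 2

2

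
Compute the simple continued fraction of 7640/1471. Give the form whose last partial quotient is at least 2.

[5; 5, 6, 5, 9]

7640 = 5×1471 + 285
1471 = 5×285 + 46
285 = 6×46 + 9
46 = 5×9 + 1
9 = 9×1 + 0  (stop)
So 7640/1471 = [5; 5, 6, 5, 9].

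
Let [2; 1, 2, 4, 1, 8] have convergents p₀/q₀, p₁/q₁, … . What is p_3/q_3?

35/13

Using pₖ = aₖpₖ₋₁ + pₖ₋₂, qₖ = aₖqₖ₋₁ + qₖ₋₂ (with p₋₁=1, p₋₂=0, q₋₁=0, q₋₂=1):
  k=0: a=2, p=2, q=1
  k=1: a=1, p=3, q=1
  k=2: a=2, p=8, q=3
  k=3: a=4, p=35, q=13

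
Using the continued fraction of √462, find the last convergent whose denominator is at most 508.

√462 = [21; 2, 42, …] (period length 2).
Convergents:
  p_0/q_0 = 21/1
  p_1/q_1 = 43/2
  p_2/q_2 = 1827/85
  p_3/q_3 = 3697/172
  p_4/q_4 = 157101/7309
q_3 = 172 ≤ 508 < 7309 = q_4, so the answer is 3697/172.

3697/172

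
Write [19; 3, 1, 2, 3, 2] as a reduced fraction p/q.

1638/85

Using pₖ = aₖpₖ₋₁ + pₖ₋₂ and qₖ = aₖqₖ₋₁ + qₖ₋₂:
  k=0: a=19, p=19, q=1
  k=1: a=3, p=58, q=3
  k=2: a=1, p=77, q=4
  k=3: a=2, p=212, q=11
  k=4: a=3, p=713, q=37
  k=5: a=2, p=1638, q=85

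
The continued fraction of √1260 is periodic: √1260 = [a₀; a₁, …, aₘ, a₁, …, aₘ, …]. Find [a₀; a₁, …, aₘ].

a₀ = ⌊√1260⌋ = 35.
With m₀=0, d₀=1 and mₖ₊₁ = dₖaₖ − mₖ, dₖ₊₁ = (n − mₖ₊₁²)/dₖ, aₖ₊₁ = ⌊(a₀+mₖ₊₁)/dₖ₊₁⌋:
  k=1: m=35, d=35, a=2
  k=2: m=35, d=1, a=70
d=1 and a=2a₀=70 at k=2, so the next step gives (m, d) = (35, 35) again — its k=1 value — and the period has length 2.

[35; 2, 70]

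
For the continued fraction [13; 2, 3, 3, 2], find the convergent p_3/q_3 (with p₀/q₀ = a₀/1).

Using pₖ = aₖpₖ₋₁ + pₖ₋₂, qₖ = aₖqₖ₋₁ + qₖ₋₂ (with p₋₁=1, p₋₂=0, q₋₁=0, q₋₂=1):
  k=0: a=13, p=13, q=1
  k=1: a=2, p=27, q=2
  k=2: a=3, p=94, q=7
  k=3: a=3, p=309, q=23

309/23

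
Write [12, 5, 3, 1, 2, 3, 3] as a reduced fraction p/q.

7838/643

Using pₖ = aₖpₖ₋₁ + pₖ₋₂ and qₖ = aₖqₖ₋₁ + qₖ₋₂:
  k=0: a=12, p=12, q=1
  k=1: a=5, p=61, q=5
  k=2: a=3, p=195, q=16
  k=3: a=1, p=256, q=21
  k=4: a=2, p=707, q=58
  k=5: a=3, p=2377, q=195
  k=6: a=3, p=7838, q=643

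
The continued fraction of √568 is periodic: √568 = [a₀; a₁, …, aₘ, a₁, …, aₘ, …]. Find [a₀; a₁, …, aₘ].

a₀ = ⌊√568⌋ = 23.
With m₀=0, d₀=1 and mₖ₊₁ = dₖaₖ − mₖ, dₖ₊₁ = (n − mₖ₊₁²)/dₖ, aₖ₊₁ = ⌊(a₀+mₖ₊₁)/dₖ₊₁⌋:
  k=1: m=23, d=39, a=1
  k=2: m=16, d=8, a=4
  k=3: m=16, d=39, a=1
  k=4: m=23, d=1, a=46
d=1 and a=2a₀=46 at k=4, so the next step gives (m, d) = (23, 39) again — its k=1 value — and the period has length 4.

[23; 1, 4, 1, 46]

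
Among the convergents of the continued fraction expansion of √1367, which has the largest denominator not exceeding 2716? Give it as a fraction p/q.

√1367 = [36; 1, 35, 1, 72, …] (period length 4).
Convergents:
  p_0/q_0 = 36/1
  p_1/q_1 = 37/1
  p_2/q_2 = 1331/36
  p_3/q_3 = 1368/37
  p_4/q_4 = 99827/2700
  p_5/q_5 = 101195/2737
q_4 = 2700 ≤ 2716 < 2737 = q_5, so the answer is 99827/2700.

99827/2700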